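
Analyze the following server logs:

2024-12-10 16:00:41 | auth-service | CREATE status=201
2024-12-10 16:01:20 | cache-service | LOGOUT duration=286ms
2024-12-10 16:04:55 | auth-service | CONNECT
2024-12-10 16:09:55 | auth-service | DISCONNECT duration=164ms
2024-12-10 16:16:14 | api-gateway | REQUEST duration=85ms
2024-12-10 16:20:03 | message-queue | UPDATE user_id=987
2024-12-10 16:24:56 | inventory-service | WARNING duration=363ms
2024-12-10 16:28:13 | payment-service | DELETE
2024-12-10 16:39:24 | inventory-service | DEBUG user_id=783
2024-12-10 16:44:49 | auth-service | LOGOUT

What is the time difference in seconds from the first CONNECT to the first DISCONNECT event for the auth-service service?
300

To find the time between events:

1. Locate the first CONNECT event for auth-service: 2024-12-10 16:04:55
2. Locate the first DISCONNECT event for auth-service: 2024-12-10 16:09:55
3. Calculate the difference: 2024-12-10 16:09:55 - 2024-12-10 16:04:55 = 300 seconds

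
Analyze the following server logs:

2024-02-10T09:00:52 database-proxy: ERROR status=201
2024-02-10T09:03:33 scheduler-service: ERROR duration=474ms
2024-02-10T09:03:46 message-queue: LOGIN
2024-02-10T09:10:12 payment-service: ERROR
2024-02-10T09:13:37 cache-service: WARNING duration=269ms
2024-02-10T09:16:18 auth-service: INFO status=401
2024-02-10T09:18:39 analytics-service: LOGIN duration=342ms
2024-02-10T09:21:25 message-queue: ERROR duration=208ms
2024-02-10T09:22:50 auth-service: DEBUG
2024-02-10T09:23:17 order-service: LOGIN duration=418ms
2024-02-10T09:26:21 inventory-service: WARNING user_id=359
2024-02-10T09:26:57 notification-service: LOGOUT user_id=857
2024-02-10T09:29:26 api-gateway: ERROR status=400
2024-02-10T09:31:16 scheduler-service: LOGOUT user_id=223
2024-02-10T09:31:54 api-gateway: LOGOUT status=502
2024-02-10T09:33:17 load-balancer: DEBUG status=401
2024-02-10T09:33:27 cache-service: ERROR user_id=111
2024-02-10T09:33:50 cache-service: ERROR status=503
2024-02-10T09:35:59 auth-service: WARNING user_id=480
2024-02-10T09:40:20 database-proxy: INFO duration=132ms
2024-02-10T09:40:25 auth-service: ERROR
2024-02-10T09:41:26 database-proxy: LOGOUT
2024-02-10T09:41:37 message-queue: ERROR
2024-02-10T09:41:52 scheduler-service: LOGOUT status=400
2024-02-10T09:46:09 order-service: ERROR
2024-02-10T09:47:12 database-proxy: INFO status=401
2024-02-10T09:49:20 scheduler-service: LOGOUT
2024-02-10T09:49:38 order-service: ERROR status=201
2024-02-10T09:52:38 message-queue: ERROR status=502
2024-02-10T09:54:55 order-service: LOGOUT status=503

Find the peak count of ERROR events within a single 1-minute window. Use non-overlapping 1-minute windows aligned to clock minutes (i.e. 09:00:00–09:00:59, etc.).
2

To find the burst window:

1. Divide the log period into non-overlapping 1-minute windows starting at 09:00
2. Count ERROR events in each window
3. Find the window with maximum count
4. Maximum events in a window: 2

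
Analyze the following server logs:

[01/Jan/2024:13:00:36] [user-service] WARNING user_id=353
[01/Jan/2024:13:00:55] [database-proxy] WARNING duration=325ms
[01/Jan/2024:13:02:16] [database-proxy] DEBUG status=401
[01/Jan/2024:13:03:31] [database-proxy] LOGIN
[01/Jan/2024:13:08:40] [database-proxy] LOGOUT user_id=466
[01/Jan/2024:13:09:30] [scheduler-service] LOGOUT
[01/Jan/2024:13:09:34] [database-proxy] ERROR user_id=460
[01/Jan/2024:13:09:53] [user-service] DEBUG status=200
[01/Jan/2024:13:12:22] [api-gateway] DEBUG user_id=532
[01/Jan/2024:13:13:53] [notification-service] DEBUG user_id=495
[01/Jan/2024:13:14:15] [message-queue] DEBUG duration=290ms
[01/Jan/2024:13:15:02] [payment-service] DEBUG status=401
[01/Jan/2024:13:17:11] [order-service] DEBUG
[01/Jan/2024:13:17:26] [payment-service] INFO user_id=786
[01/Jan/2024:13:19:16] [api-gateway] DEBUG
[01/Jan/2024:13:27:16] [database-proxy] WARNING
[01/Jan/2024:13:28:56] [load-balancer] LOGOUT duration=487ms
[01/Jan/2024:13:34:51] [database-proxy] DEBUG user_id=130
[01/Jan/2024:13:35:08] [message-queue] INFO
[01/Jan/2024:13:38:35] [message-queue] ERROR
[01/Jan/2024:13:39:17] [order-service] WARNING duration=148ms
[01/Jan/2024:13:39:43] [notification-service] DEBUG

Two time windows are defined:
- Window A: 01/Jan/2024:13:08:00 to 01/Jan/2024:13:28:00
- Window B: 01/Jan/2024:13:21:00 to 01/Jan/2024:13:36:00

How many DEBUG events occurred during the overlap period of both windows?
0

To find overlap events:

1. Window A: 01/Jan/2024:13:08:00 to 01/Jan/2024:13:28:00
2. Window B: 01/Jan/2024:13:21:00 to 01/Jan/2024:13:36:00
3. Overlap period: 01/Jan/2024:13:21:00 to 01/Jan/2024:13:28:00
4. Count DEBUG events in overlap: 0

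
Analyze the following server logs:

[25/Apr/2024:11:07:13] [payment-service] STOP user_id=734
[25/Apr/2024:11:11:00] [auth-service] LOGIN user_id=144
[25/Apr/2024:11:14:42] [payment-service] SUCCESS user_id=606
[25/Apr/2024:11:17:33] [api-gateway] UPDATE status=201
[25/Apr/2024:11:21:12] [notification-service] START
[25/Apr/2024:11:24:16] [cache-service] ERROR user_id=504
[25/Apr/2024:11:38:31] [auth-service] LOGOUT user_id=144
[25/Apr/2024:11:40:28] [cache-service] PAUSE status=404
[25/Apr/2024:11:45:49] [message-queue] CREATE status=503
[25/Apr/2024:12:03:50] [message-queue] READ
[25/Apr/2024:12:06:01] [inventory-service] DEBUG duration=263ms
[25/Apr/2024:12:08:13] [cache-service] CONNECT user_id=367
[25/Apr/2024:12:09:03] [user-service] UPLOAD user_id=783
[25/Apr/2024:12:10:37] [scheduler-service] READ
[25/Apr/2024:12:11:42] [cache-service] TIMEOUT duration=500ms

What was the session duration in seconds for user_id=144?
1651

To calculate session duration:

1. Find LOGIN event for user_id=144: 25/Apr/2024:11:11:00
2. Find LOGOUT event for user_id=144: 25/Apr/2024:11:38:31
3. Session duration: 25/Apr/2024:11:38:31 - 25/Apr/2024:11:11:00 = 1651 seconds (27 minutes)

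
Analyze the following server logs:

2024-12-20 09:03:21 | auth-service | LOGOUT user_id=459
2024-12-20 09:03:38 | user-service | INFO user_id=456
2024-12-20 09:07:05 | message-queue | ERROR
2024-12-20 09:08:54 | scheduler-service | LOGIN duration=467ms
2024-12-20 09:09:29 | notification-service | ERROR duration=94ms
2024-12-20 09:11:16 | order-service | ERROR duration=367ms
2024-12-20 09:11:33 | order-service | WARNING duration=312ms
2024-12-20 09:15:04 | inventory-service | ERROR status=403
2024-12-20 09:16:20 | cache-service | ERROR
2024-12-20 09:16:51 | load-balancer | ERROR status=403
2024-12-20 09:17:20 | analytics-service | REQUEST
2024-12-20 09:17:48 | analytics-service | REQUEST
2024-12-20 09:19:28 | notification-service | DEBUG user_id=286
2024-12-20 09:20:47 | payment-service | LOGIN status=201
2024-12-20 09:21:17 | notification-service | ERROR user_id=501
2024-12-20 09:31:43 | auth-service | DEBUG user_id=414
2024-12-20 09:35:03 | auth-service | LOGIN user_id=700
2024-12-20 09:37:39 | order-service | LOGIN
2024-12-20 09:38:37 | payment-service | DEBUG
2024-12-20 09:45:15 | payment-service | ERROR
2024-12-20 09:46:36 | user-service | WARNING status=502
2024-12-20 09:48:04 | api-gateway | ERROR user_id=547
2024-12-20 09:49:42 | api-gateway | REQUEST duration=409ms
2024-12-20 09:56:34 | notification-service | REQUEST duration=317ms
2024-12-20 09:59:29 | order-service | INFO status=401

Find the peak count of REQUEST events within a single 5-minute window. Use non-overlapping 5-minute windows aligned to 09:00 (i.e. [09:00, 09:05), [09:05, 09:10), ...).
2

To find the burst window:

1. Divide the log period into non-overlapping 5-minute windows starting at 09:00
2. Count REQUEST events in each window
3. Find the window with maximum count
4. Maximum events in a window: 2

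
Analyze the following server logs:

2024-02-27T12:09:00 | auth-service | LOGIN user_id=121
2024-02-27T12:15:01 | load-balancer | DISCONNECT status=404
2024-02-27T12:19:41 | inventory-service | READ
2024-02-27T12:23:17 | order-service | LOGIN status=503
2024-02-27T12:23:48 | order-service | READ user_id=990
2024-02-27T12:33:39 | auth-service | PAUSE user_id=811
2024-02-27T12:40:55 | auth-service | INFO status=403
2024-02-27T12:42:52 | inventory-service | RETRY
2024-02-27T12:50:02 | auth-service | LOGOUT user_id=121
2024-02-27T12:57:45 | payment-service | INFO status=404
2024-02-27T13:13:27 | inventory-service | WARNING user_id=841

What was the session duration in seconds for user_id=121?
2462

To calculate session duration:

1. Find LOGIN event for user_id=121: 2024-02-27T12:09:00
2. Find LOGOUT event for user_id=121: 2024-02-27T12:50:02
3. Session duration: 2024-02-27T12:50:02 - 2024-02-27T12:09:00 = 2462 seconds (41 minutes)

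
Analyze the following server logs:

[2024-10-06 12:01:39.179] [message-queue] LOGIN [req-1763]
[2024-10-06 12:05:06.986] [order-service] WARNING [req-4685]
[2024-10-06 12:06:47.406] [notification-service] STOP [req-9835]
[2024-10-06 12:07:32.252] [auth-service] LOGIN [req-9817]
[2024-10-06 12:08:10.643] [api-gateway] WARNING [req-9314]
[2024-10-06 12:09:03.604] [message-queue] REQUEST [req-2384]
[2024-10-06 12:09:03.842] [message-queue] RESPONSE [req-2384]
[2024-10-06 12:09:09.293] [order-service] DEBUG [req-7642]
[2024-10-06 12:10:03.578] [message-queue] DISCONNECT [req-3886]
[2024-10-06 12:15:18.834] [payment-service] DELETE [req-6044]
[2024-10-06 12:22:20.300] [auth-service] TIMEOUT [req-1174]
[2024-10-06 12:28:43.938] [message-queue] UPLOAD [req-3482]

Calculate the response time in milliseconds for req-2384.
238

To calculate latency:

1. Find REQUEST with id req-2384: 2024-10-06 12:09:03.604
2. Find RESPONSE with id req-2384: 2024-10-06 12:09:03.842
3. Latency: 2024-10-06 12:09:03.842 - 2024-10-06 12:09:03.604 = 238ms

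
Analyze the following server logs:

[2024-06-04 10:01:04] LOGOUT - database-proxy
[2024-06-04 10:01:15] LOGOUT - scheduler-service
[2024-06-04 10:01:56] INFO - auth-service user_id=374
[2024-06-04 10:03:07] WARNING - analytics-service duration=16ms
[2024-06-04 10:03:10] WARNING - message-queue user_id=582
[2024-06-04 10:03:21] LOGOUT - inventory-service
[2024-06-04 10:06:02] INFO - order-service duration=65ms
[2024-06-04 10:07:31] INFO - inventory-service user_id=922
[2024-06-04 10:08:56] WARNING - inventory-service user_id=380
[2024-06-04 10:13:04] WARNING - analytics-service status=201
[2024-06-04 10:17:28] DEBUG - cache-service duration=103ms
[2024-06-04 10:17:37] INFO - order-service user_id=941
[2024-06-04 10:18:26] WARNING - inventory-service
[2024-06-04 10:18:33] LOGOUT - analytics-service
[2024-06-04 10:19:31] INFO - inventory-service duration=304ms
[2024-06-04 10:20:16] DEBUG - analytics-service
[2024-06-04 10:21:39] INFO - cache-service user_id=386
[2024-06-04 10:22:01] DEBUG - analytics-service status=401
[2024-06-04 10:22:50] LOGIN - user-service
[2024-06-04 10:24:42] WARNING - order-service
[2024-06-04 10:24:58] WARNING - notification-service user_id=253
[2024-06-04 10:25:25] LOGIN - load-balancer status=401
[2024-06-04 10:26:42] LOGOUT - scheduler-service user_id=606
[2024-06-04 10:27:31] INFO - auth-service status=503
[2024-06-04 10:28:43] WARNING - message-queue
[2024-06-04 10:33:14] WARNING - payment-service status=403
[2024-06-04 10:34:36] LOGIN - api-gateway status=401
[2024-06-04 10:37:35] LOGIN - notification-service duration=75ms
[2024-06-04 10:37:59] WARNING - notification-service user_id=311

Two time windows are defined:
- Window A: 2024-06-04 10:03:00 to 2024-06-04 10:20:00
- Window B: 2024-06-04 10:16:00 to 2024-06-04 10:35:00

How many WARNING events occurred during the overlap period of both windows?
1

To find overlap events:

1. Window A: 2024-06-04 10:03:00 to 2024-06-04 10:20:00
2. Window B: 2024-06-04 10:16:00 to 2024-06-04 10:35:00
3. Overlap period: 2024-06-04 10:16:00 to 2024-06-04 10:20:00
4. Count WARNING events in overlap: 1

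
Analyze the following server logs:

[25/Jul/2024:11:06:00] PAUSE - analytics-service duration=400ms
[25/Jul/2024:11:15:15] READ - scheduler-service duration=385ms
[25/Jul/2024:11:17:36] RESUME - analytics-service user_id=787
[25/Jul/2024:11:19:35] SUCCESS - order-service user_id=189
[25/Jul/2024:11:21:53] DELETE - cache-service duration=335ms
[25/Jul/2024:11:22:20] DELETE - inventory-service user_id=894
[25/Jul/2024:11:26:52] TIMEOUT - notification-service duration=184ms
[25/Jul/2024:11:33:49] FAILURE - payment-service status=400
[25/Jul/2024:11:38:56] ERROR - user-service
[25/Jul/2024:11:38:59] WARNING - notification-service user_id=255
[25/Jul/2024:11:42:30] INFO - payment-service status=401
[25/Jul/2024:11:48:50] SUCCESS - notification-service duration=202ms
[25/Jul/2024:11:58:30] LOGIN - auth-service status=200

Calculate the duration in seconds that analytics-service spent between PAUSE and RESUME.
696

To calculate state duration:

1. Find PAUSE event for analytics-service: 25/Jul/2024:11:06:00
2. Find RESUME event for analytics-service: 25/Jul/2024:11:17:36
3. Calculate duration: 25/Jul/2024:11:17:36 - 25/Jul/2024:11:06:00 = 696 seconds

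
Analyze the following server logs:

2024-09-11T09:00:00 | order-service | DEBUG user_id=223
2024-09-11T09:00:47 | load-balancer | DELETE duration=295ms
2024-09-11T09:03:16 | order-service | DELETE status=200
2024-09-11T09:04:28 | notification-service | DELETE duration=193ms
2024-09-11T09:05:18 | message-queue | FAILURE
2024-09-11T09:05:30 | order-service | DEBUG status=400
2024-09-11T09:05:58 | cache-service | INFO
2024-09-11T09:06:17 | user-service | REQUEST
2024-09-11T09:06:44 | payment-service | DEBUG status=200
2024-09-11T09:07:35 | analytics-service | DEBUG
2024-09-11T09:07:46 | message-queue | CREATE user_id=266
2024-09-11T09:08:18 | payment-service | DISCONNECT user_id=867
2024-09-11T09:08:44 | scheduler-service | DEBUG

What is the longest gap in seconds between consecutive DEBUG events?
330

To find the longest gap:

1. Extract all DEBUG events in chronological order
2. Calculate time differences between consecutive events
3. Find the maximum difference
4. Longest gap: 330 seconds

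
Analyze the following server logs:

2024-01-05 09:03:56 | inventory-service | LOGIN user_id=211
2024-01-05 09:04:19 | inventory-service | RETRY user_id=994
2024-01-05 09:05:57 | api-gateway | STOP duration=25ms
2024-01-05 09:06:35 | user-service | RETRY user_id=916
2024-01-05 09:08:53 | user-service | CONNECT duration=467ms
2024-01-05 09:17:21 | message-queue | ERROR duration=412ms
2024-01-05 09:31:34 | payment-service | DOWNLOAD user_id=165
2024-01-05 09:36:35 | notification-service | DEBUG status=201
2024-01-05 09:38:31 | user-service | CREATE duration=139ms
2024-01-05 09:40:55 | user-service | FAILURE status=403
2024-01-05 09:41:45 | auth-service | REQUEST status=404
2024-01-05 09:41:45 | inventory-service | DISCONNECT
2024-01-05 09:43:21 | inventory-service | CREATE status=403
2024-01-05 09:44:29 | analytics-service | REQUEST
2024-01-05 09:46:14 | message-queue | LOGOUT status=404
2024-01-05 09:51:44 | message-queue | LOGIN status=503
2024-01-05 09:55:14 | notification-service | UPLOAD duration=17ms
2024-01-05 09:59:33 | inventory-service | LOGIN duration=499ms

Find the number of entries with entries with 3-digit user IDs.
4

To find matching entries:

1. Pattern to match: entries with 3-digit user IDs
2. Scan each log entry for the pattern
3. Count matches: 4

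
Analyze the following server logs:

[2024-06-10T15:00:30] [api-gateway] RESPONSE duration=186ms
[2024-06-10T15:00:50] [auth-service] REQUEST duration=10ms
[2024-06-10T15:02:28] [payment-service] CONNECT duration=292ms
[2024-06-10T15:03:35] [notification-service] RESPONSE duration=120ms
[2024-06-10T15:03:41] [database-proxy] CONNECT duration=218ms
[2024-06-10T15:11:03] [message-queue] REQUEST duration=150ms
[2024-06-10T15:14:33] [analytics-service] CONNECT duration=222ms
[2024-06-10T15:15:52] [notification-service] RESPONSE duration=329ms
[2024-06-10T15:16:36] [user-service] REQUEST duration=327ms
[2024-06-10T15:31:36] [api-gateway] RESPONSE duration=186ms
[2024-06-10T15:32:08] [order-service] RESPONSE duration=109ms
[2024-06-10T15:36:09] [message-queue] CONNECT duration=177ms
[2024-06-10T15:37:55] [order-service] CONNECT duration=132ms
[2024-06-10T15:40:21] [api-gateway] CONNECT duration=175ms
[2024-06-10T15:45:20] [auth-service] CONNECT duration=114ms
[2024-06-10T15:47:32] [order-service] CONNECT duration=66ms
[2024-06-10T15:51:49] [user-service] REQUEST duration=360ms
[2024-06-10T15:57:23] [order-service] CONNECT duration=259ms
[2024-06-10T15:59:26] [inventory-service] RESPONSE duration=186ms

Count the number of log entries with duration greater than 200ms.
7

To count timeouts:

1. Threshold: 200ms
2. Extract duration from each log entry
3. Count entries where duration > 200
4. Timeout count: 7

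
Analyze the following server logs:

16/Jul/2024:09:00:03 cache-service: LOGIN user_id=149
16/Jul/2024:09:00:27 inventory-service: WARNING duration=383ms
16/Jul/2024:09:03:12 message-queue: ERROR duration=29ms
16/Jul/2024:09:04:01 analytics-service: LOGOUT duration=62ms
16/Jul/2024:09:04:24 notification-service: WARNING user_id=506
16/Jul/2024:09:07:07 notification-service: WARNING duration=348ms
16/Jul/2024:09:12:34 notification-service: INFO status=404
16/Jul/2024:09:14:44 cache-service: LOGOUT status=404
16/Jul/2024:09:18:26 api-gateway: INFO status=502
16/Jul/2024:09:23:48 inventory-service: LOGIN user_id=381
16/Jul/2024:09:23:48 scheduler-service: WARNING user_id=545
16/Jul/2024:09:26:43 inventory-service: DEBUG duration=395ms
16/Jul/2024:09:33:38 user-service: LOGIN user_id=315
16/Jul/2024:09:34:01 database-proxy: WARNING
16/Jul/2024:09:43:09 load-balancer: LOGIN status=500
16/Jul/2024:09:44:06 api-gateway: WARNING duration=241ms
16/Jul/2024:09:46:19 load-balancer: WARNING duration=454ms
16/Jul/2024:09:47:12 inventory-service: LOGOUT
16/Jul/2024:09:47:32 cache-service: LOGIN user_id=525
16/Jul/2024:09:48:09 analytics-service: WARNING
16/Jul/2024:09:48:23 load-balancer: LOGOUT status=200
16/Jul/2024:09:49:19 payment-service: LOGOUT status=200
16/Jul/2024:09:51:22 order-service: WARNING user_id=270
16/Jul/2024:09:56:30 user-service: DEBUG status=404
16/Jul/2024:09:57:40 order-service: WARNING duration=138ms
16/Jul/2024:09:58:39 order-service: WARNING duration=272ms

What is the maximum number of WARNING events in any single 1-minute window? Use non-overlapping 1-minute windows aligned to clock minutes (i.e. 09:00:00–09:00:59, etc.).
1

To find the burst window:

1. Divide the log period into non-overlapping 1-minute windows starting at 09:00
2. Count WARNING events in each window
3. Find the window with maximum count
4. Maximum events in a window: 1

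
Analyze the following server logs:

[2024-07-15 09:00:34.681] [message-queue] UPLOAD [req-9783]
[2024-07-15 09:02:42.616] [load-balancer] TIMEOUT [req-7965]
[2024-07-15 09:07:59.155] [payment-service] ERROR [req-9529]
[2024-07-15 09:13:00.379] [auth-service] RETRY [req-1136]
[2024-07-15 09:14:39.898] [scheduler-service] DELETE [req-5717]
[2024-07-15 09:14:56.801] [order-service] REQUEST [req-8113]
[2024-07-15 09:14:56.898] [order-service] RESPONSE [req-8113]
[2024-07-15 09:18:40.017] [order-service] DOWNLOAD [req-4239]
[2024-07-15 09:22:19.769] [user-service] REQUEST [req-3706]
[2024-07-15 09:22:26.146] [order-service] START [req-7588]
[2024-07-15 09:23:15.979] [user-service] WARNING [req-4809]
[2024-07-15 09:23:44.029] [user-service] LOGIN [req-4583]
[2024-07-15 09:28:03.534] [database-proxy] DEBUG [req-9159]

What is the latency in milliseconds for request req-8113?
97

To calculate latency:

1. Find REQUEST with id req-8113: 2024-07-15 09:14:56.801
2. Find RESPONSE with id req-8113: 2024-07-15 09:14:56.898
3. Latency: 2024-07-15 09:14:56.898 - 2024-07-15 09:14:56.801 = 97ms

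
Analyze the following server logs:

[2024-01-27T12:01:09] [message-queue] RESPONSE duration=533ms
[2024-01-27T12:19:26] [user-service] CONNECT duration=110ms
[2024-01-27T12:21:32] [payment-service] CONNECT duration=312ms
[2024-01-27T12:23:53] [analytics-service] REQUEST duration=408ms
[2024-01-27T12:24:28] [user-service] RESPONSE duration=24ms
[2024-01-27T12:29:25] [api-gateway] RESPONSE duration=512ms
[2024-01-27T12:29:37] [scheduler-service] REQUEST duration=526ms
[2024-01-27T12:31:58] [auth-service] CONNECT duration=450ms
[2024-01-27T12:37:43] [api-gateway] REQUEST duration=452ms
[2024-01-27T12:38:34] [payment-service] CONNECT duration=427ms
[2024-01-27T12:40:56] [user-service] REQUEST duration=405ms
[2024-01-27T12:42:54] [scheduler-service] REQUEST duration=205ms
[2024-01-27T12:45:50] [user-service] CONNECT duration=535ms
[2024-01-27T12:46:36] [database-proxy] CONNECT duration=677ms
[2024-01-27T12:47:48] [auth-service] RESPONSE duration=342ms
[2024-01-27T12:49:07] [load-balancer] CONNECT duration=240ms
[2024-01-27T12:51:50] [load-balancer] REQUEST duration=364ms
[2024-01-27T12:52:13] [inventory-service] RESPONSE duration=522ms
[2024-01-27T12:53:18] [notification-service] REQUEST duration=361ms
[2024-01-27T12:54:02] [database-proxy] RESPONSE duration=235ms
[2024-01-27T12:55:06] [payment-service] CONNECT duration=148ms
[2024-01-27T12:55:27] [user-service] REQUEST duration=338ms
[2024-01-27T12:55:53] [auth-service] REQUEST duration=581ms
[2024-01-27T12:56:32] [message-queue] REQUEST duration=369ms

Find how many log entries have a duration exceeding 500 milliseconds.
7

To count timeouts:

1. Threshold: 500ms
2. Extract duration from each log entry
3. Count entries where duration > 500
4. Timeout count: 7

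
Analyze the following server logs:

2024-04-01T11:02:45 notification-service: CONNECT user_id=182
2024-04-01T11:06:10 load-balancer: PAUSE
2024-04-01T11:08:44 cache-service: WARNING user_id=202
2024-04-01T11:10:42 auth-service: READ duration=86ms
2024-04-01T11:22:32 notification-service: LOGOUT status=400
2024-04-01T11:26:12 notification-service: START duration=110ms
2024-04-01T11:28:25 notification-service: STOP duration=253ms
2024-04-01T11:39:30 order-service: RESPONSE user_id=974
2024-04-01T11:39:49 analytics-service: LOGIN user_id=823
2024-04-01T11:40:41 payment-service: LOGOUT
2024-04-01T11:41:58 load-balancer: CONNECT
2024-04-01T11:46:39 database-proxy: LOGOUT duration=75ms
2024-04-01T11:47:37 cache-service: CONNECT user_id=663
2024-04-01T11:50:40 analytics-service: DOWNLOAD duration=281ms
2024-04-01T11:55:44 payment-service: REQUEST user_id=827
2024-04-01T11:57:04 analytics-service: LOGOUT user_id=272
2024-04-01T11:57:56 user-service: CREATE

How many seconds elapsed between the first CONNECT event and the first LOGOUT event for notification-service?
1187

To find the time between events:

1. Locate the first CONNECT event for notification-service: 2024-04-01T11:02:45
2. Locate the first LOGOUT event for notification-service: 2024-04-01T11:22:32
3. Calculate the difference: 2024-04-01T11:22:32 - 2024-04-01T11:02:45 = 1187 seconds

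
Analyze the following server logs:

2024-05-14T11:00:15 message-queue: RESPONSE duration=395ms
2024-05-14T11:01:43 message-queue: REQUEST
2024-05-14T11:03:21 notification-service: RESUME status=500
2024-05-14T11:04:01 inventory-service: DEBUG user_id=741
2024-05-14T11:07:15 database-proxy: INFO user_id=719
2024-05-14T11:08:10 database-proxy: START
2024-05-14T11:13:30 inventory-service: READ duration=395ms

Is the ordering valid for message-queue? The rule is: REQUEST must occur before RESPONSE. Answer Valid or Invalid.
Invalid

To validate ordering:

1. Required order: REQUEST → RESPONSE
2. Rule: REQUEST must occur before RESPONSE
3. Check actual order of events for message-queue
4. Result: Invalid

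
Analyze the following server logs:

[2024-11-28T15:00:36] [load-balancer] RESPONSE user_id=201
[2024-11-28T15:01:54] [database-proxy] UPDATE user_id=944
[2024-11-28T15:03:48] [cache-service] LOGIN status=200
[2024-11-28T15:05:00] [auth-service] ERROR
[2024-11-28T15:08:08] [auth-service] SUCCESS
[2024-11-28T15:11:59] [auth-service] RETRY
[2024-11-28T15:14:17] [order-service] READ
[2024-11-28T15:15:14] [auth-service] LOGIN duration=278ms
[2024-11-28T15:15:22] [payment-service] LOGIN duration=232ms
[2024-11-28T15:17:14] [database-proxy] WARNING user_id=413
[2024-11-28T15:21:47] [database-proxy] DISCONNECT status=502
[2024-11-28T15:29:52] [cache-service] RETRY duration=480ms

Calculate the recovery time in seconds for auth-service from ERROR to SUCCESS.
188

To calculate recovery time:

1. Find ERROR event for auth-service: 2024-11-28T15:05:00
2. Find next SUCCESS event for auth-service: 2024-11-28T15:08:08
3. Recovery time: 2024-11-28T15:08:08 - 2024-11-28T15:05:00 = 188 seconds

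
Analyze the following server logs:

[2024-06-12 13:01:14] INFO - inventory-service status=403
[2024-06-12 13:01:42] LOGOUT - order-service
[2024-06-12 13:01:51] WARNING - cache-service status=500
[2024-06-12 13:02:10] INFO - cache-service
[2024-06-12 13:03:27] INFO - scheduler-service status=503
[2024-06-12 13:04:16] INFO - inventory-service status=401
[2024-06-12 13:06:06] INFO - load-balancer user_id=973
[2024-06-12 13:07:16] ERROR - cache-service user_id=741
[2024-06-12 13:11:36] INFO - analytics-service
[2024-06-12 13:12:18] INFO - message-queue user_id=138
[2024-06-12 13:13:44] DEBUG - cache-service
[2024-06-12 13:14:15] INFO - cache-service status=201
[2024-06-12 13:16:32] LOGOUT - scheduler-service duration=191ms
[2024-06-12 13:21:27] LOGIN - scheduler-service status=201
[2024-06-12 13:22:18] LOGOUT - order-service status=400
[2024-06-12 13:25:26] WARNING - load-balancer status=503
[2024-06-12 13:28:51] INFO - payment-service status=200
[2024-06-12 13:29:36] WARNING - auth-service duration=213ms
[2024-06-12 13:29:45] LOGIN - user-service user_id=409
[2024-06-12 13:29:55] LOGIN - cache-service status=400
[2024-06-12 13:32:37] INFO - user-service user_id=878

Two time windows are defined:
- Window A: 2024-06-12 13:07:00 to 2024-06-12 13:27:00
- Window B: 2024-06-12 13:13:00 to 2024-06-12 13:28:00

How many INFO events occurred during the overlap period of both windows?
1

To find overlap events:

1. Window A: 2024-06-12 13:07:00 to 2024-06-12 13:27:00
2. Window B: 2024-06-12 13:13:00 to 2024-06-12 13:28:00
3. Overlap period: 2024-06-12 13:13:00 to 2024-06-12 13:27:00
4. Count INFO events in overlap: 1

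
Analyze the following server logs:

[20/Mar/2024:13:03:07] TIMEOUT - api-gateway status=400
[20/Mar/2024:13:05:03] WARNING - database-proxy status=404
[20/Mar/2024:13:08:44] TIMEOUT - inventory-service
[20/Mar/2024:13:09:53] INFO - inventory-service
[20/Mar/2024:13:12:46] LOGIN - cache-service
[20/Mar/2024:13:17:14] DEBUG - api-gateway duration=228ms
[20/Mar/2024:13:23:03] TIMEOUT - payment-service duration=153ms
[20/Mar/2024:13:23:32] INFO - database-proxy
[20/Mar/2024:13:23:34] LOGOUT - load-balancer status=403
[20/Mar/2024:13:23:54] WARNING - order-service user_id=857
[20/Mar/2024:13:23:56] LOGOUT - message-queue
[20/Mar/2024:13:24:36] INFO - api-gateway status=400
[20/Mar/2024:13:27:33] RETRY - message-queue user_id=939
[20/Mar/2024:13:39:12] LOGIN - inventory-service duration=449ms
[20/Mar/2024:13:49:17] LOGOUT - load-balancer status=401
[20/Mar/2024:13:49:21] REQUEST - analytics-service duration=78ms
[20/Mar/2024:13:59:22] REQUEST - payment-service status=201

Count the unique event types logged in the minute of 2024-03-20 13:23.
4

To count unique event types:

1. Filter events in the minute starting at 2024-03-20 13:23
2. Extract event types from matching entries
3. Count unique types: 4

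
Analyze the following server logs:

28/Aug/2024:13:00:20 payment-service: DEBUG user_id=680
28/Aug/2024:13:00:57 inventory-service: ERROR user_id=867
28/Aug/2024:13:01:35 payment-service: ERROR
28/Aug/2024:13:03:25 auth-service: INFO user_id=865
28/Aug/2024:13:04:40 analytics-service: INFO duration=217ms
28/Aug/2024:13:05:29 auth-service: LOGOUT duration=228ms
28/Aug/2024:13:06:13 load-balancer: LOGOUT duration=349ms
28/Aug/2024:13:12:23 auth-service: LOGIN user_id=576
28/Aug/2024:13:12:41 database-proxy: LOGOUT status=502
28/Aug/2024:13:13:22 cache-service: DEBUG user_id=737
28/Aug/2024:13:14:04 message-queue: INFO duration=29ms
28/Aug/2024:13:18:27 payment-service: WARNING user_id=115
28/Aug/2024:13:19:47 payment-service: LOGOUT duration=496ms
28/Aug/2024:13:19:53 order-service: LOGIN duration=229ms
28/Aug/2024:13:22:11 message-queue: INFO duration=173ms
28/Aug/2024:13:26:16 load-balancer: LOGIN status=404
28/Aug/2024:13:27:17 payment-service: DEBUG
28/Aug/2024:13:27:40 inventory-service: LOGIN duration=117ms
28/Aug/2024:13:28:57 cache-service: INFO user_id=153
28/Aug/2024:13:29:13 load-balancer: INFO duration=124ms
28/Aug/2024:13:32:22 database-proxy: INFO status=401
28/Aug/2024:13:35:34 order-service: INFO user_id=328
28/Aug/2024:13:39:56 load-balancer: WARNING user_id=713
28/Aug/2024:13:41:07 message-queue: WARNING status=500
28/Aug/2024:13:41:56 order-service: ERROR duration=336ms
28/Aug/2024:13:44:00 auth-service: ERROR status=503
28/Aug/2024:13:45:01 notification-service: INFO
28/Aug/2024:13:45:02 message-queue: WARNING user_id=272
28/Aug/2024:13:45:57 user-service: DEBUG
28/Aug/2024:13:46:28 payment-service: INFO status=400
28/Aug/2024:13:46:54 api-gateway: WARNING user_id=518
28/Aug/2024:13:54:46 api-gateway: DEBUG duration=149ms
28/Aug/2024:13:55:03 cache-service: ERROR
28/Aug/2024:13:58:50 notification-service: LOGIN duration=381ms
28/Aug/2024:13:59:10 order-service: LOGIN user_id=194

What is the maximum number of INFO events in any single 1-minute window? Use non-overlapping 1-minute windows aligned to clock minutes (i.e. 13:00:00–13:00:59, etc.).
1

To find the burst window:

1. Divide the log period into non-overlapping 1-minute windows starting at 13:00
2. Count INFO events in each window
3. Find the window with maximum count
4. Maximum events in a window: 1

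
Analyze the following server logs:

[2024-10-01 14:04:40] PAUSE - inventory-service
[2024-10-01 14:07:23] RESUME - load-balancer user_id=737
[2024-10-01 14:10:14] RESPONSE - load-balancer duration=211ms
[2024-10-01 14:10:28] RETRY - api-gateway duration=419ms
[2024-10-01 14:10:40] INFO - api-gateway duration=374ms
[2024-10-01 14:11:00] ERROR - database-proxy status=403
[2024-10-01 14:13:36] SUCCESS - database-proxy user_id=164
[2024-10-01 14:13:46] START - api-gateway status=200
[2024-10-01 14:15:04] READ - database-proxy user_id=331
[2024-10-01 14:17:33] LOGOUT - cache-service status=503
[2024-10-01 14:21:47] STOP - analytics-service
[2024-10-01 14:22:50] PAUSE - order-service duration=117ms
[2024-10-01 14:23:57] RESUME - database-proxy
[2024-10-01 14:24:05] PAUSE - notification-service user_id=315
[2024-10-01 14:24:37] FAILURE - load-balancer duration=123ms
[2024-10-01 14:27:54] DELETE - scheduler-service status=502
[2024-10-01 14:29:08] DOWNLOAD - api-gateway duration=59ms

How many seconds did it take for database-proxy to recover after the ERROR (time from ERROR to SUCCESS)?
156

To calculate recovery time:

1. Find ERROR event for database-proxy: 2024-10-01 14:11:00
2. Find next SUCCESS event for database-proxy: 2024-10-01 14:13:36
3. Recovery time: 2024-10-01 14:13:36 - 2024-10-01 14:11:00 = 156 seconds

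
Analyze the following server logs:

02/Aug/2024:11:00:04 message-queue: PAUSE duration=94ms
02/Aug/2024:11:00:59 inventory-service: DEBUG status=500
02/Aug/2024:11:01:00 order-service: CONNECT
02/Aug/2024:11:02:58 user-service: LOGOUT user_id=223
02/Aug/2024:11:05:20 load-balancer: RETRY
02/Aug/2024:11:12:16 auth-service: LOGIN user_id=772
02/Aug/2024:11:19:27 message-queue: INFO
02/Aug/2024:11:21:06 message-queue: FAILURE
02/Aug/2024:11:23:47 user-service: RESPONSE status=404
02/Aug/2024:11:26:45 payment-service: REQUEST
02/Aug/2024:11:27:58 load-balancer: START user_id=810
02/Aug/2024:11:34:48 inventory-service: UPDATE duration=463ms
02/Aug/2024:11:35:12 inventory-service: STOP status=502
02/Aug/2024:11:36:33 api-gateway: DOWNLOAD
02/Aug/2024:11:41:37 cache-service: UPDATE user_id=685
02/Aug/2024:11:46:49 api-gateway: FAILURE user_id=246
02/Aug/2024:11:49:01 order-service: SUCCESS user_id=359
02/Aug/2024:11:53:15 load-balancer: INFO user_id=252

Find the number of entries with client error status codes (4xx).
1

To find matching entries:

1. Pattern to match: client error status codes (4xx)
2. Scan each log entry for the pattern
3. Count matches: 1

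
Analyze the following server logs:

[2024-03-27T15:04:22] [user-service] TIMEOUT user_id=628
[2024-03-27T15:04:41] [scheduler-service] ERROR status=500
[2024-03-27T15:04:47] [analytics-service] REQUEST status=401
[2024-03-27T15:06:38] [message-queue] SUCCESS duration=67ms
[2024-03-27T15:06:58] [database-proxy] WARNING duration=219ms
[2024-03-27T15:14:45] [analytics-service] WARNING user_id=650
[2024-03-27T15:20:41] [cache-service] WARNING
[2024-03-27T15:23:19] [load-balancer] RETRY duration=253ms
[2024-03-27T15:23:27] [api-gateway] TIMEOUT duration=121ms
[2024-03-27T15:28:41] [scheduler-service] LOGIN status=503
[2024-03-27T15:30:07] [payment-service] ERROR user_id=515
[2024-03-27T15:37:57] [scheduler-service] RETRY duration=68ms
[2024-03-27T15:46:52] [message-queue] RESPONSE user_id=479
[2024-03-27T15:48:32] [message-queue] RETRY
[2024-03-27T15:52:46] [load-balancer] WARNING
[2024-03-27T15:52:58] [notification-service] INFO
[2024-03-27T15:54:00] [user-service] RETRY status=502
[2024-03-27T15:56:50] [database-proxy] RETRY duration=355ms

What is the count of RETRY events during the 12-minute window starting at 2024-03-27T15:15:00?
1

To count events in the time window:

1. Window boundaries: 2024-03-27T15:15:00 to 2024-03-27T15:27:00
2. Filter for RETRY events within this window
3. Count matching events: 1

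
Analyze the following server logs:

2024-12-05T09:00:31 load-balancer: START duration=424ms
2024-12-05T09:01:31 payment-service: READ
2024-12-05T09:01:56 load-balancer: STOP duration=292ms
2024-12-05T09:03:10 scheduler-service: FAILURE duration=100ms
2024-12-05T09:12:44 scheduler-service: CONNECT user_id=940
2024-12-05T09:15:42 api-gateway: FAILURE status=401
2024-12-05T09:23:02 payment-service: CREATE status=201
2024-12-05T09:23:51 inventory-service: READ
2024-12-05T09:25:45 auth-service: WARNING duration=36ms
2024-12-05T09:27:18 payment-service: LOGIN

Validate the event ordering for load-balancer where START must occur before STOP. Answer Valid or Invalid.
Valid

To validate ordering:

1. Required order: START → STOP
2. Rule: START must occur before STOP
3. Check actual order of events for load-balancer
4. Result: Valid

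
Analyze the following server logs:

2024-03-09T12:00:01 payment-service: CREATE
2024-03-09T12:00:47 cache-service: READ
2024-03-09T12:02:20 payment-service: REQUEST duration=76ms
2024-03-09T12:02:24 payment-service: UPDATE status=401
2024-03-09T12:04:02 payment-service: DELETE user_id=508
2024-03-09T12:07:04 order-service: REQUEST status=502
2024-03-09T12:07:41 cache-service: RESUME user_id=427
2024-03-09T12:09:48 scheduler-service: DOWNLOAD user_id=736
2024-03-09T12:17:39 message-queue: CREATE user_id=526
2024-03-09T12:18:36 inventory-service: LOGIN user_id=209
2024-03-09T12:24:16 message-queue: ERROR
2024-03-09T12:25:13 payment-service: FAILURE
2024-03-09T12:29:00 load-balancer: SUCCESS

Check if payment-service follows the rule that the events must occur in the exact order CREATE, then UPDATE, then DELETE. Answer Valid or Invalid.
Valid

To validate ordering:

1. Required order: CREATE → UPDATE → DELETE
2. Rule: the events must occur in the exact order CREATE, then UPDATE, then DELETE
3. Check actual order of events for payment-service
4. Result: Valid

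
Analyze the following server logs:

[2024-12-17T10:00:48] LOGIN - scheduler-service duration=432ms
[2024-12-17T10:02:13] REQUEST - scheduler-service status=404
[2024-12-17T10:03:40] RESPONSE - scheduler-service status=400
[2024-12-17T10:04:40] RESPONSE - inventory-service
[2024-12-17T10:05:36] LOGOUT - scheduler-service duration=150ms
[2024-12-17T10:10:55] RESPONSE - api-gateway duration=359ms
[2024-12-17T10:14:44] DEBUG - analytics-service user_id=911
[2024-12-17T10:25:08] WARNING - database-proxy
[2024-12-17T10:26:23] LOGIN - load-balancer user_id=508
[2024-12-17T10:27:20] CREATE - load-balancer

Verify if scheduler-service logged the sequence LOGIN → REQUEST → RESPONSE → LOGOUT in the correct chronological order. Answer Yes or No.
Yes

To verify sequence order:

1. Find all events in sequence LOGIN → REQUEST → RESPONSE → LOGOUT for scheduler-service
2. Extract their timestamps
3. Check if timestamps are in ascending order
4. Result: Yes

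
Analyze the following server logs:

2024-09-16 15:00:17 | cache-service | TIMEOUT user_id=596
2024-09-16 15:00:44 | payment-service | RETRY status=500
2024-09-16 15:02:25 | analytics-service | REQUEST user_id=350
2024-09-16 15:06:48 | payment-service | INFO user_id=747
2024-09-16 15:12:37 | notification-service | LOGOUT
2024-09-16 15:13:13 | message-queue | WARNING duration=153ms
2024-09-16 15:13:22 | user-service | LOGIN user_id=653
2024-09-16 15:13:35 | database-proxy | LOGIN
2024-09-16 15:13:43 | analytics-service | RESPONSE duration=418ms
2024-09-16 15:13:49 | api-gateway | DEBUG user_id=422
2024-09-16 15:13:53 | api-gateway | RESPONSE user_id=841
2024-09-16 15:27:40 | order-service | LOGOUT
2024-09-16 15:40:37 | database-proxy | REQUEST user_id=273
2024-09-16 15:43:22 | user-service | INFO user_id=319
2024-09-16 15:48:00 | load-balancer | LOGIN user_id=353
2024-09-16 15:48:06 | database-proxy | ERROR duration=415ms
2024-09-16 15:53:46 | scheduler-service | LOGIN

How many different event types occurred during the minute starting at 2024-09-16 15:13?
4

To count unique event types:

1. Filter events in the minute starting at 2024-09-16 15:13
2. Extract event types from matching entries
3. Count unique types: 4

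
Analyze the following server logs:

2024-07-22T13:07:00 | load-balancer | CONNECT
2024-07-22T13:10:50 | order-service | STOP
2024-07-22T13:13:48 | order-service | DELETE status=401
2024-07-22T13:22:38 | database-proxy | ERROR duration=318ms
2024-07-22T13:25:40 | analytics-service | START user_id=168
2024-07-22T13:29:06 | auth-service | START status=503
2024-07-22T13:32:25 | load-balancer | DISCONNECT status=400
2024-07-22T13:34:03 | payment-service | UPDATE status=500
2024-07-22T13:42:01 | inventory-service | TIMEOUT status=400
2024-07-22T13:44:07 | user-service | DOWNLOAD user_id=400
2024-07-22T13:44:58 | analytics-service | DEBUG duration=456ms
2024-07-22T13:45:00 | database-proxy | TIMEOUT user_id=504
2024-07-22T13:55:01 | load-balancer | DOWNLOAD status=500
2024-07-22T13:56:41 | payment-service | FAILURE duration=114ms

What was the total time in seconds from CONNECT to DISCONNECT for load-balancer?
1525

To calculate state duration:

1. Find CONNECT event for load-balancer: 2024-07-22T13:07:00
2. Find DISCONNECT event for load-balancer: 2024-07-22T13:32:25
3. Calculate duration: 2024-07-22T13:32:25 - 2024-07-22T13:07:00 = 1525 seconds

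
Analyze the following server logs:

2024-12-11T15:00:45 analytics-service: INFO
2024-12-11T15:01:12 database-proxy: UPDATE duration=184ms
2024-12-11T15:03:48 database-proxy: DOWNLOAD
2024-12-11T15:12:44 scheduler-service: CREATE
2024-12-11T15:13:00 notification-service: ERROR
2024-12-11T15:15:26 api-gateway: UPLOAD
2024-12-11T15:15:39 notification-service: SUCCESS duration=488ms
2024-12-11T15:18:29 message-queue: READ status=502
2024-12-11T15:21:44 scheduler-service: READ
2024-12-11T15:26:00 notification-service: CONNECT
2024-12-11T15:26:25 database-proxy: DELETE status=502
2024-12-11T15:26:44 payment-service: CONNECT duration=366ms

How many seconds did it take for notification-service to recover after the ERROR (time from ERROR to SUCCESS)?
159

To calculate recovery time:

1. Find ERROR event for notification-service: 2024-12-11T15:13:00
2. Find next SUCCESS event for notification-service: 2024-12-11T15:15:39
3. Recovery time: 2024-12-11T15:15:39 - 2024-12-11T15:13:00 = 159 seconds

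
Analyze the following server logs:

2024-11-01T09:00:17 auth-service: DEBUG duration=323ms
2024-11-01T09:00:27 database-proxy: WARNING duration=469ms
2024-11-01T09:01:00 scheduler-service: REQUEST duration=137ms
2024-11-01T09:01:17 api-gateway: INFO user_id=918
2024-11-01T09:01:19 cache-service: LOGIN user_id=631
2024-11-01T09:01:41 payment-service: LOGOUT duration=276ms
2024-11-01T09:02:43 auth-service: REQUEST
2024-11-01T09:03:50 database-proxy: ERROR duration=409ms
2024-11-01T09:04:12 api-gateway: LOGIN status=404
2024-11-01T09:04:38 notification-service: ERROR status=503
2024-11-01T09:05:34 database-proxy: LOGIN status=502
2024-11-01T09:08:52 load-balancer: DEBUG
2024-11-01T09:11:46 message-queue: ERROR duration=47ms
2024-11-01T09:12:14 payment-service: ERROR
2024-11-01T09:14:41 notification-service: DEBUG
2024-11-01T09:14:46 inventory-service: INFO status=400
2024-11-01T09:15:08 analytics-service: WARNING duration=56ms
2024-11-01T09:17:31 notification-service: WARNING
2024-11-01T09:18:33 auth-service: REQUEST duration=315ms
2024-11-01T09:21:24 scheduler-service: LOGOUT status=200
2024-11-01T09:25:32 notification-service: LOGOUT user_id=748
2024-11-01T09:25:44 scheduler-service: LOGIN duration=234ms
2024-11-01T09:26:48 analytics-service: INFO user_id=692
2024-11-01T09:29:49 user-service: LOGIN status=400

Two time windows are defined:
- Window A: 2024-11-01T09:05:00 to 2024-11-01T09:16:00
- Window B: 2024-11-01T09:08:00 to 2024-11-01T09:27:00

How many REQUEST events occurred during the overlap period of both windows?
0

To find overlap events:

1. Window A: 2024-11-01T09:05:00 to 2024-11-01T09:16:00
2. Window B: 2024-11-01T09:08:00 to 2024-11-01T09:27:00
3. Overlap period: 2024-11-01T09:08:00 to 2024-11-01T09:16:00
4. Count REQUEST events in overlap: 0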